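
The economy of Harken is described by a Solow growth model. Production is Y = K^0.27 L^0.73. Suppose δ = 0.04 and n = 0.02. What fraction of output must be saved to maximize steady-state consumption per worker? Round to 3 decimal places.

n + δ = 0.02 + 0.04 = 0.06.
At the golden rule MPK = n+δ, and in any Cobb-Douglas steady state s = (n+δ)·k/y = MPK·k/y = capital's share 0.27.

s_gold = 0.270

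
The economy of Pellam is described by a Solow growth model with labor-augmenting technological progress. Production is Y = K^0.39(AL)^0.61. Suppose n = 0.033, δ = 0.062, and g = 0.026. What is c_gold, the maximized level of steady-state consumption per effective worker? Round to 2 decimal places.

c_gold ≈ 1.29

The effective depreciation rate is n + g + δ = 0.033 + 0.026 + 0.062 = 0.121.
At the golden rule the marginal product of capital equals n+g+δ: 0.39·k^(0.39−1) = 0.121. Solving, k_gold = (0.39/0.121)^(1/0.61) ≈ 6.8115.
y_gold = 6.8115^0.39 ≈ 2.1133.
c_gold = y_gold − (n+g+δ)·k_gold = 2.1133 − 0.121·6.8115 ≈ 1.2891.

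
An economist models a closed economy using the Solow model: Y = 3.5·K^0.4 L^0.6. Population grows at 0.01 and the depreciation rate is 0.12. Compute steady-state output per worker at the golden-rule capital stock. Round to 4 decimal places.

n + δ = 0.01 + 0.12 = 0.13.
Maximizing c = f(k) − (n+δ)·k gives f'(k) = n+δ, i.e. 0.4·3.5·k^(0.4−1) = 0.13, so k_gold = (0.4·3.5/0.13)^(1/0.6) ≈ 52.5180.
Output: y_gold = 3.5·k_gold^0.4 = 3.5·52.5180^0.4 ≈ 17.0683.

y_gold ≈ 17.0683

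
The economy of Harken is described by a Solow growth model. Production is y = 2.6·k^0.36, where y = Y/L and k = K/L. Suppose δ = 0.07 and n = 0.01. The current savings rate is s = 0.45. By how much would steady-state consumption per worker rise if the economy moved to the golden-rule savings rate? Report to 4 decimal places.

Δc ≈ 0.1706

Break-even investment rate: n + δ = 0.01 + 0.07 = 0.08.
Current steady state (s = 0.45): k* = (0.45·2.6/0.08)^(1/0.64) ≈ 66.1397, y* = 2.6·66.1397^0.36 ≈ 11.7582, c* = (1−0.45)·11.7582 ≈ 6.4670.
Maximizing c = f(k) − (n+δ)·k gives f'(k) = n+δ, i.e. 0.36·2.6·k^(0.36−1) = 0.08, so k_gold = (0.36·2.6/0.08)^(1/0.64) ≈ 46.6703.
y_gold = 2.6·46.6703^0.36 ≈ 10.3712, c_gold = y_gold − 0.08·k_gold ≈ 6.6376.
Gain: Δc = 6.6376 − 6.4670 ≈ 0.1706.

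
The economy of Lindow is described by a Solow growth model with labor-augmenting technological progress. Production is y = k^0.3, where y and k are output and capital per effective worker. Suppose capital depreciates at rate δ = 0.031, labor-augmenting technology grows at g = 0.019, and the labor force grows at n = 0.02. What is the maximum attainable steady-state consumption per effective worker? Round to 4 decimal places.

c_gold ≈ 1.3061

Capital per effective worker breaks even when investment replaces (n + g + δ)·k; here n + g + δ = 0.07.
Golden rule sets MPK = n+g+δ: 0.3·k^(0.3−1) = 0.07, so k_gold = (0.3/0.07)^(1/0.7) ≈ 7.9963.
y_gold = 7.9963^0.3 ≈ 1.8658.
c_gold = y_gold − (n+g+δ)·k_gold = 1.8658 − 0.07·7.9963 ≈ 1.3061.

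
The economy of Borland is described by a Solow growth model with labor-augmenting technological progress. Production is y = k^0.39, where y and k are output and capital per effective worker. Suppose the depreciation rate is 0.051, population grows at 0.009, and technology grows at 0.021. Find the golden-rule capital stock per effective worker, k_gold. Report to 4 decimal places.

Break-even investment rate: n + g + δ = 0.009 + 0.021 + 0.051 = 0.081.
Golden rule sets MPK = n+g+δ: 0.39·k^(0.39−1) = 0.081, so k_gold = (0.39/0.081)^(1/0.61) ≈ 13.1517.

k_gold ≈ 13.1517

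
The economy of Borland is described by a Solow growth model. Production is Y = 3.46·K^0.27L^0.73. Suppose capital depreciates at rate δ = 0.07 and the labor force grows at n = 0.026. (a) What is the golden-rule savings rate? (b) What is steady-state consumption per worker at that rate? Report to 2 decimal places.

Break-even investment rate: n + δ = 0.026 + 0.07 = 0.096.
For Cobb-Douglas, s_gold equals capital's share: s_gold = 0.27.
At the golden rule the marginal product of capital equals n+δ: 0.27·3.46·k^(0.27−1) = 0.096. Solving, k_gold = (0.27·3.46/0.096)^(1/0.73) ≈ 22.5765.
y_gold = 3.46·22.5765^0.27 ≈ 8.0272; c_gold = (1−0.27)·y_gold ≈ 5.8598.

(a) s_gold = 0.27; (b) c_gold ≈ 5.86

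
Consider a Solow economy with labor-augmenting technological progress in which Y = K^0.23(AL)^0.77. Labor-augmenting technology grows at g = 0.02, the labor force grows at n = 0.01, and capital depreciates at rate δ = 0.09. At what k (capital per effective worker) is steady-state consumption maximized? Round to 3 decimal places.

k_gold ≈ 2.328

Capital per effective worker breaks even when investment replaces (n + g + δ)·k; here n + g + δ = 0.12.
Setting f'(k) = n+g+δ gives 0.23·k^(0.23−1) = 0.12, hence k_gold = (0.23/0.12)^(1/0.77) ≈ 2.3278.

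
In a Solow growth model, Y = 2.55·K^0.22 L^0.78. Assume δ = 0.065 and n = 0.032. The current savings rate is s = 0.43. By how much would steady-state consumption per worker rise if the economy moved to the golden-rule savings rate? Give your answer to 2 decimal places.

Capital per worker breaks even when investment replaces (n + δ)·k; here n + δ = 0.097.
Current steady state (s = 0.43): k* = (0.43·2.55/0.097)^(1/0.78) ≈ 22.4029, y* = 2.55·22.4029^0.22 ≈ 5.0537, c* = (1−0.43)·5.0537 ≈ 2.8806.
Maximizing c = f(k) − (n+δ)·k gives f'(k) = n+δ, i.e. 0.22·2.55·k^(0.22−1) = 0.097, so k_gold = (0.22·2.55/0.097)^(1/0.78) ≈ 9.4879.
y_gold = 2.55·9.4879^0.22 ≈ 4.1833, c_gold = y_gold − 0.097·k_gold ≈ 3.2630.
Gain: Δc = 3.2630 − 2.8806 ≈ 0.3824.

Δc ≈ 0.38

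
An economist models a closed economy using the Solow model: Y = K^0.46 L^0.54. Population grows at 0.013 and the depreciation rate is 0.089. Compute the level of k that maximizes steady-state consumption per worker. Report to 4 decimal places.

k_gold ≈ 16.2706

The effective depreciation rate is n + δ = 0.013 + 0.089 = 0.102.
Golden rule sets MPK = n+δ: 0.46·k^(0.46−1) = 0.102, so k_gold = (0.46/0.102)^(1/0.54) ≈ 16.2706.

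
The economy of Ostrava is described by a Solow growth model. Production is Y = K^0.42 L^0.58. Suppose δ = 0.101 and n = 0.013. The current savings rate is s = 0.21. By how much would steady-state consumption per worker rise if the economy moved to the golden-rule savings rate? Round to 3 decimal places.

n + δ = 0.013 + 0.101 = 0.114.
Current steady state (s = 0.21): k* = (0.21/0.114)^(1/0.58) ≈ 2.8671, y* = 2.8671^0.42 ≈ 1.5564, c* = (1−0.21)·1.5564 ≈ 1.2296.
Setting f'(k) = n+δ gives 0.42·k^(0.42−1) = 0.114, hence k_gold = (0.42/0.114)^(1/0.58) ≈ 9.4723.
y_gold = 9.4723^0.42 ≈ 2.5711, c_gold = y_gold − 0.114·k_gold ≈ 1.4912.
Gain: Δc = 1.4912 − 1.2296 ≈ 0.2616.

Δc ≈ 0.262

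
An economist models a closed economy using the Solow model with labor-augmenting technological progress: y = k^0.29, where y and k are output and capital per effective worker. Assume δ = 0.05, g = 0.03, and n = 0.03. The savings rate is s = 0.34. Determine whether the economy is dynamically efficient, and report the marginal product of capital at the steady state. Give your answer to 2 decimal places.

dynamically inefficient; MPK ≈ 0.09

Break-even investment rate: n + g + δ = 0.03 + 0.03 + 0.05 = 0.11.
Steady-state k*: s·k^0.29 = 0.11·k gives k* = (0.34/0.11)^(1/0.71) ≈ 4.9007.
MPK = 0.29·4.9007^(-0.71) ≈ 0.0938.
MPK < n+g+δ = 0.11, so the economy is dynamically inefficient (over-saving).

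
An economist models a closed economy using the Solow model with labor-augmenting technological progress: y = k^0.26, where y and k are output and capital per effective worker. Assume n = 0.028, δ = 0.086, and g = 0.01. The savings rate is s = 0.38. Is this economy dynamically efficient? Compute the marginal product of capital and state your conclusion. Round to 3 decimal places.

Capital per effective worker breaks even when investment replaces (n + g + δ)·k; here n + g + δ = 0.124.
Steady-state k*: s·k^0.26 = 0.124·k gives k* = (0.38/0.124)^(1/0.74) ≈ 4.5420.
MPK = 0.26·4.5420^(-0.74) ≈ 0.0848.
MPK < n+g+δ = 0.124, so the economy is dynamically inefficient (over-saving).

dynamically inefficient; MPK ≈ 0.085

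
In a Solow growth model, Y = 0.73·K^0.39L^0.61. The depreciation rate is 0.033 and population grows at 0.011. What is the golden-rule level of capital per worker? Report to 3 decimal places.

k_gold ≈ 21.350

Break-even investment rate: n + δ = 0.011 + 0.033 = 0.044.
Maximizing c = f(k) − (n+δ)·k gives f'(k) = n+δ, i.e. 0.39·0.73·k^(0.39−1) = 0.044, so k_gold = (0.39·0.73/0.044)^(1/0.61) ≈ 21.3502.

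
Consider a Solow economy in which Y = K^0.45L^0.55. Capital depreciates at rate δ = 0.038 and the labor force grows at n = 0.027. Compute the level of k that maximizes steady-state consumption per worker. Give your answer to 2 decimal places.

Break-even investment rate: n + δ = 0.027 + 0.038 = 0.065.
Maximizing c = f(k) − (n+δ)·k gives f'(k) = n+δ, i.e. 0.45·k^(0.45−1) = 0.065, so k_gold = (0.45/0.065)^(1/0.55) ≈ 33.7145.

k_gold ≈ 33.71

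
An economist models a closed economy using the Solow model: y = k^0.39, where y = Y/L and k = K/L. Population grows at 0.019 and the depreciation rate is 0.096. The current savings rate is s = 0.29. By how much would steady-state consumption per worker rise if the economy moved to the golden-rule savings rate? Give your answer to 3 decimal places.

Capital per worker breaks even when investment replaces (n + δ)·k; here n + δ = 0.115.
Current steady state (s = 0.29): k* = (0.29/0.115)^(1/0.61) ≈ 4.5554, y* = 4.5554^0.39 ≈ 1.8064, c* = (1−0.29)·1.8064 ≈ 1.2826.
At the golden rule the marginal product of capital equals n+δ: 0.39·k^(0.39−1) = 0.115. Solving, k_gold = (0.39/0.115)^(1/0.61) ≈ 7.4038.
y_gold = 7.4038^0.39 ≈ 2.1832, c_gold = y_gold − 0.115·k_gold ≈ 1.3317.
Gain: Δc = 1.3317 − 1.2826 ≈ 0.0492.

Δc ≈ 0.049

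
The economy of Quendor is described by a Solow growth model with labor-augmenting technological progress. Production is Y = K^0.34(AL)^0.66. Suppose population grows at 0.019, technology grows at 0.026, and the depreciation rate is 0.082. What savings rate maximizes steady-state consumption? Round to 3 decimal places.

s_gold = 0.340

The effective depreciation rate is n + g + δ = 0.019 + 0.026 + 0.082 = 0.127.
At the golden rule MPK = n+g+δ, and in any Cobb-Douglas steady state s = (n+g+δ)·k/y = MPK·k/y = capital's share 0.34.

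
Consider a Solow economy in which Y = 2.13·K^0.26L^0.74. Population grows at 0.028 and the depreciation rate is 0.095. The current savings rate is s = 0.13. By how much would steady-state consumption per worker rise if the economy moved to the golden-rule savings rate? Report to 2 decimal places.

Δc ≈ 0.21

Capital per worker breaks even when investment replaces (n + δ)·k; here n + δ = 0.123.
Current steady state (s = 0.13): k* = (0.13·2.13/0.123)^(1/0.74) ≈ 2.9939, y* = 2.13·2.9939^0.26 ≈ 2.8327, c* = (1−0.13)·2.8327 ≈ 2.4645.
At the golden rule the marginal product of capital equals n+δ: 0.26·2.13·k^(0.26−1) = 0.123. Solving, k_gold = (0.26·2.13/0.123)^(1/0.74) ≈ 7.6390.
y_gold = 2.13·7.6390^0.26 ≈ 3.6138, c_gold = y_gold − 0.123·k_gold ≈ 2.6742.
Gain: Δc = 2.6742 − 2.4645 ≈ 0.2098.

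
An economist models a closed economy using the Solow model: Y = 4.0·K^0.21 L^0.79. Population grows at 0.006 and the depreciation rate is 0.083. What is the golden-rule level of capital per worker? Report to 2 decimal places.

k_gold ≈ 17.14

The effective depreciation rate is n + δ = 0.006 + 0.083 = 0.089.
At the golden rule the marginal product of capital equals n+δ: 0.21·4.0·k^(0.21−1) = 0.089. Solving, k_gold = (0.21·4.0/0.089)^(1/0.79) ≈ 17.1410.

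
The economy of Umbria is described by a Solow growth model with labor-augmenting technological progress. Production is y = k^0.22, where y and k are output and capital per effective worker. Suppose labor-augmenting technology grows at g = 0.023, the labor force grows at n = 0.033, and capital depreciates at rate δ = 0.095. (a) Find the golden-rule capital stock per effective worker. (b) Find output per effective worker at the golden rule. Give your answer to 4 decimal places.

Break-even investment rate: n + g + δ = 0.033 + 0.023 + 0.095 = 0.151.
Golden rule sets MPK = n+g+δ: 0.22·k^(0.22−1) = 0.151, so k_gold = (0.22/0.151)^(1/0.78) ≈ 1.6201.
y_gold = 1.6201^0.22 ≈ 1.1120.

(a) k_gold ≈ 1.6201; (b) y_gold ≈ 1.1120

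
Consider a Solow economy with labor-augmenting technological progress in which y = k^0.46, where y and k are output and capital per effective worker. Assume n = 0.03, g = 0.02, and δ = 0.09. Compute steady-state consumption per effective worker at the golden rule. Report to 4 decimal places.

The effective depreciation rate is n + g + δ = 0.03 + 0.02 + 0.09 = 0.14.
Golden rule sets MPK = n+g+δ: 0.46·k^(0.46−1) = 0.14, so k_gold = (0.46/0.14)^(1/0.54) ≈ 9.0515.
y_gold = 9.0515^0.46 ≈ 2.7548.
c_gold = y_gold − (n+g+δ)·k_gold = 2.7548 − 0.14·9.0515 ≈ 1.4876.

c_gold ≈ 1.4876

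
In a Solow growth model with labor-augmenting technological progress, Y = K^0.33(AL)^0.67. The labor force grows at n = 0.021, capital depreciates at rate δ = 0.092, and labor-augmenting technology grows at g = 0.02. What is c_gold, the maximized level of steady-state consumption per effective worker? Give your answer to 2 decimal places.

Capital per effective worker breaks even when investment replaces (n + g + δ)·k; here n + g + δ = 0.133.
Golden rule sets MPK = n+g+δ: 0.33·k^(0.33−1) = 0.133, so k_gold = (0.33/0.133)^(1/0.67) ≈ 3.8819.
y_gold = 3.8819^0.33 ≈ 1.5645.
c_gold = y_gold − (n+g+δ)·k_gold = 1.5645 − 0.133·3.8819 ≈ 1.0482.

c_gold ≈ 1.05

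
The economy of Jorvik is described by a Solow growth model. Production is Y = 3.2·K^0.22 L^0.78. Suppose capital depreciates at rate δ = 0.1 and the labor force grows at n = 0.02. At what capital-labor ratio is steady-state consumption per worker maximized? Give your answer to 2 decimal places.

k_gold ≈ 9.66

n + δ = 0.02 + 0.1 = 0.12.
At the golden rule the marginal product of capital equals n+δ: 0.22·3.2·k^(0.22−1) = 0.12. Solving, k_gold = (0.22·3.2/0.12)^(1/0.78) ≈ 9.6631.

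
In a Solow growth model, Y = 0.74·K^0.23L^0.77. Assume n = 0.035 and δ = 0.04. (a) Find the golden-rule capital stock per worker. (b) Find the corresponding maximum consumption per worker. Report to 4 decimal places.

Capital per worker breaks even when investment replaces (n + δ)·k; here n + δ = 0.075.
At the golden rule the marginal product of capital equals n+δ: 0.23·0.74·k^(0.23−1) = 0.075. Solving, k_gold = (0.23·0.74/0.075)^(1/0.77) ≈ 2.8987.
y_gold = 0.74·2.8987^0.23 ≈ 0.9452; c_gold = y_gold − 0.075·k_gold ≈ 0.7278.

(a) k_gold ≈ 2.8987; (b) c_gold ≈ 0.7278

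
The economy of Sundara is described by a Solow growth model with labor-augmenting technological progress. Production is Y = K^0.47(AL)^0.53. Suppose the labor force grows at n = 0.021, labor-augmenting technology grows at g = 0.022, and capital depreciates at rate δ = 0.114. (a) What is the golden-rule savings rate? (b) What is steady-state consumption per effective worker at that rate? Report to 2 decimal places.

(a) s_gold = 0.47; (b) c_gold ≈ 1.40

The effective depreciation rate is n + g + δ = 0.021 + 0.022 + 0.114 = 0.157.
For Cobb-Douglas, s_gold equals capital's share: s_gold = 0.47.
Golden rule sets MPK = n+g+δ: 0.47·k^(0.47−1) = 0.157, so k_gold = (0.47/0.157)^(1/0.53) ≈ 7.9157.
y_gold = 7.9157^0.47 ≈ 2.6442; c_gold = (1−0.47)·y_gold ≈ 1.4014.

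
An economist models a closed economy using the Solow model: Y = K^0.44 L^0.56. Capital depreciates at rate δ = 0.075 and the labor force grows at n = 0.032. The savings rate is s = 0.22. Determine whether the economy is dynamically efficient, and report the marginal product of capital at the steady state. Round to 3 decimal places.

dynamically efficient; MPK ≈ 0.214

n + δ = 0.032 + 0.075 = 0.107.
Steady-state k*: s·k^0.44 = 0.107·k gives k* = (0.22/0.107)^(1/0.56) ≈ 3.6224.
MPK = 0.44·3.6224^(-0.56) ≈ 0.2140.
MPK > n+δ = 0.107, so the economy is dynamically efficient (under-saving).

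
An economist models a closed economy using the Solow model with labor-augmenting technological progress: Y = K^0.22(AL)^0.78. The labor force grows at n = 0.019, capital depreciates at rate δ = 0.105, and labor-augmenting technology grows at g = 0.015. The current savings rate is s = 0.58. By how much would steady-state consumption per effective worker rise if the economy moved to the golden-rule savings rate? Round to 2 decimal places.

The effective depreciation rate is n + g + δ = 0.019 + 0.015 + 0.105 = 0.139.
Current steady state (s = 0.58): k* = (0.58/0.139)^(1/0.78) ≈ 6.2431, y* = 6.2431^0.22 ≈ 1.4962, c* = (1−0.58)·1.4962 ≈ 0.6284.
Maximizing c = f(k) − (n+g+δ)·k gives f'(k) = n+g+δ, i.e. 0.22·k^(0.22−1) = 0.139, so k_gold = (0.22/0.139)^(1/0.78) ≈ 1.8016.
y_gold = 1.8016^0.22 ≈ 1.1383, c_gold = y_gold − 0.139·k_gold ≈ 0.8878.
Gain: Δc = 0.8878 − 0.6284 ≈ 0.2594.

Δc ≈ 0.26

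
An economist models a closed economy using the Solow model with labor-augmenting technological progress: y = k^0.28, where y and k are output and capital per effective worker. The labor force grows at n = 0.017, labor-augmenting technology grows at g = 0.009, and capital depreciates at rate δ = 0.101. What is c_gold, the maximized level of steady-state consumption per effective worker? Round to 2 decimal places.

Break-even investment rate: n + g + δ = 0.017 + 0.009 + 0.101 = 0.127.
Maximizing c = f(k) − (n+g+δ)·k gives f'(k) = n+g+δ, i.e. 0.28·k^(0.28−1) = 0.127, so k_gold = (0.28/0.127)^(1/0.72) ≈ 2.9983.
y_gold = 2.9983^0.28 ≈ 1.3600.
c_gold = y_gold − (n+g+δ)·k_gold = 1.3600 − 0.127·2.9983 ≈ 0.9792.

c_gold ≈ 0.98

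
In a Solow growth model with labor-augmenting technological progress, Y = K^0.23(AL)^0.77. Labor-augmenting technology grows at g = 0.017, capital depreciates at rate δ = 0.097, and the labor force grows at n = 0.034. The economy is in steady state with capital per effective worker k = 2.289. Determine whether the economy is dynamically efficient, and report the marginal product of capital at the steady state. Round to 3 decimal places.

Capital per effective worker breaks even when investment replaces (n + g + δ)·k; here n + g + δ = 0.148.
MPK = 0.23·k^(0.23−1) = 0.23·2.289^(-0.77) ≈ 0.1216.
MPK < 0.148, so the economy is dynamically inefficient (over-saving).

dynamically inefficient; MPK ≈ 0.122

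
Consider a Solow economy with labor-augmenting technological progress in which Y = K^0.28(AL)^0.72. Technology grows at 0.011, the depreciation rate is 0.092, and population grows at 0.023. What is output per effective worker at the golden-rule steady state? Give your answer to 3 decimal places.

y_gold ≈ 1.364

Break-even investment rate: n + g + δ = 0.023 + 0.011 + 0.092 = 0.126.
At the golden rule the marginal product of capital equals n+g+δ: 0.28·k^(0.28−1) = 0.126. Solving, k_gold = (0.28/0.126)^(1/0.72) ≈ 3.0314.
Output: y_gold = k_gold^0.28 = 3.0314^0.28 ≈ 1.3641.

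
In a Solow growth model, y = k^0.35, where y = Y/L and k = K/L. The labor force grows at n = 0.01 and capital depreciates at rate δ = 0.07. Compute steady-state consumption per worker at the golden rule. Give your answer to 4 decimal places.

c_gold ≈ 1.4390

The effective depreciation rate is n + δ = 0.01 + 0.07 = 0.08.
At the golden rule the marginal product of capital equals n+δ: 0.35·k^(0.35−1) = 0.08. Solving, k_gold = (0.35/0.08)^(1/0.65) ≈ 9.6855.
y_gold = 9.6855^0.35 ≈ 2.2138.
c_gold = y_gold − (n+δ)·k_gold = 2.2138 − 0.08·9.6855 ≈ 1.4390.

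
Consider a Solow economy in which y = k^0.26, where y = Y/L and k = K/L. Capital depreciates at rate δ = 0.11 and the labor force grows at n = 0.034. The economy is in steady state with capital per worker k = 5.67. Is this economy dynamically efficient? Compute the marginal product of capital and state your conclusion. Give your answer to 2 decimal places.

n + δ = 0.034 + 0.11 = 0.144.
MPK = 0.26·k^(0.26−1) = 0.26·5.67^(-0.74) ≈ 0.0720.
MPK < 0.144, so the economy is dynamically inefficient (over-saving).

dynamically inefficient; MPK ≈ 0.07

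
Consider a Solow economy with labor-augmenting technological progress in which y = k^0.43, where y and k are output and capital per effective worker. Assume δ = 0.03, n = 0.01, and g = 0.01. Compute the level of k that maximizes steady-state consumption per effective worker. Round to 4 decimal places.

k_gold ≈ 43.5984

Capital per effective worker breaks even when investment replaces (n + g + δ)·k; here n + g + δ = 0.05.
At the golden rule the marginal product of capital equals n+g+δ: 0.43·k^(0.43−1) = 0.05. Solving, k_gold = (0.43/0.05)^(1/0.57) ≈ 43.5984.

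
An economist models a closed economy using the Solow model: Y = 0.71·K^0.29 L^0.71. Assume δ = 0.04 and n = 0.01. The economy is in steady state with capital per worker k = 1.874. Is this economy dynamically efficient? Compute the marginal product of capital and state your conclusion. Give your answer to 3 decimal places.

Break-even investment rate: n + δ = 0.01 + 0.04 = 0.05.
MPK = 0.29·0.71·k^(0.29−1) = 0.29·0.71·1.874^(-0.71) ≈ 0.1318.
MPK > 0.05, so the economy is dynamically efficient (under-saving).

dynamically efficient; MPK ≈ 0.132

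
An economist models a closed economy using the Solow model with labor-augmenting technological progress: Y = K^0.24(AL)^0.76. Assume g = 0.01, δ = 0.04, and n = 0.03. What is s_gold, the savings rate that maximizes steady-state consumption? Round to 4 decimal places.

Capital per effective worker breaks even when investment replaces (n + g + δ)·k; here n + g + δ = 0.08.
At the golden rule MPK = n+g+δ, and in any Cobb-Douglas steady state s = (n+g+δ)·k/y = MPK·k/y = capital's share 0.24.

s_gold = 0.2400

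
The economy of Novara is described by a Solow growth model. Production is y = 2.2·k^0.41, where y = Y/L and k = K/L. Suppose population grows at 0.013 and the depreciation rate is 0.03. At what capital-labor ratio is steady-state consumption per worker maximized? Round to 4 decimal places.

k_gold ≈ 173.8738

The effective depreciation rate is n + δ = 0.013 + 0.03 = 0.043.
At the golden rule the marginal product of capital equals n+δ: 0.41·2.2·k^(0.41−1) = 0.043. Solving, k_gold = (0.41·2.2/0.043)^(1/0.59) ≈ 173.8738.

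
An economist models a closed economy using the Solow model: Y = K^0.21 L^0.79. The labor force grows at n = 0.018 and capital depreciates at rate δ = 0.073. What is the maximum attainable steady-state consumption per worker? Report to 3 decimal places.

c_gold ≈ 0.987

n + δ = 0.018 + 0.073 = 0.091.
Golden rule sets MPK = n+δ: 0.21·k^(0.21−1) = 0.091, so k_gold = (0.21/0.091)^(1/0.79) ≈ 2.8822.
y_gold = 2.8822^0.21 ≈ 1.2489.
c_gold = y_gold − (n+δ)·k_gold = 1.2489 − 0.091·2.8822 ≈ 0.9867.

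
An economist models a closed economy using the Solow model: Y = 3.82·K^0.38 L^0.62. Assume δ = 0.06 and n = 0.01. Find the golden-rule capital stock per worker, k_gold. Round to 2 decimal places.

k_gold ≈ 132.98

Capital per worker breaks even when investment replaces (n + δ)·k; here n + δ = 0.07.
Maximizing c = f(k) − (n+δ)·k gives f'(k) = n+δ, i.e. 0.38·3.82·k^(0.38−1) = 0.07, so k_gold = (0.38·3.82/0.07)^(1/0.62) ≈ 132.9807.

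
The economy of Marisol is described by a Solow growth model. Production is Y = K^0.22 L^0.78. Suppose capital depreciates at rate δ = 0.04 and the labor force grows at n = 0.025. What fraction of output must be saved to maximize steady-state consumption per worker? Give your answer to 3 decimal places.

s_gold = 0.220

Break-even investment rate: n + δ = 0.025 + 0.04 = 0.065.
At the golden rule MPK = n+δ, and in any Cobb-Douglas steady state s = (n+δ)·k/y = MPK·k/y = capital's share 0.22.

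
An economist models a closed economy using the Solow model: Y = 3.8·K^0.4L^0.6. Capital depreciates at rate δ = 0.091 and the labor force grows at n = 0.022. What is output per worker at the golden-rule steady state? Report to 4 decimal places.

y_gold ≈ 21.4928

The effective depreciation rate is n + δ = 0.022 + 0.091 = 0.113.
Maximizing c = f(k) − (n+δ)·k gives f'(k) = n+δ, i.e. 0.4·3.8·k^(0.4−1) = 0.113, so k_gold = (0.4·3.8/0.113)^(1/0.6) ≈ 76.0808.
Output: y_gold = 3.8·k_gold^0.4 = 3.8·76.0808^0.4 ≈ 21.4928.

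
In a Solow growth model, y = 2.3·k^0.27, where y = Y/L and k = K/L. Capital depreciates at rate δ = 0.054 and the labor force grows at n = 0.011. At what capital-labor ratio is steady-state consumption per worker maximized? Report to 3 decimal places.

k_gold ≈ 22.015

The effective depreciation rate is n + δ = 0.011 + 0.054 = 0.065.
Golden rule sets MPK = n+δ: 0.27·2.3·k^(0.27−1) = 0.065, so k_gold = (0.27·2.3/0.065)^(1/0.73) ≈ 22.0146.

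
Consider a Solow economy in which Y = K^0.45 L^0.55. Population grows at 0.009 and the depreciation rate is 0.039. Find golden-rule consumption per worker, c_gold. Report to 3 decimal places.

Capital per worker breaks even when investment replaces (n + δ)·k; here n + δ = 0.048.
Golden rule sets MPK = n+δ: 0.45·k^(0.45−1) = 0.048, so k_gold = (0.45/0.048)^(1/0.55) ≈ 58.5087.
y_gold = 58.5087^0.45 ≈ 6.2409.
c_gold = y_gold − (n+δ)·k_gold = 6.2409 − 0.048·58.5087 ≈ 3.4325.

c_gold ≈ 3.433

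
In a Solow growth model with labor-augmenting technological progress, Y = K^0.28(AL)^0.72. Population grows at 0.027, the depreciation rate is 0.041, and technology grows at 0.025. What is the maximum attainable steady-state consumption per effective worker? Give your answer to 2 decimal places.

c_gold ≈ 1.11

Break-even investment rate: n + g + δ = 0.027 + 0.025 + 0.041 = 0.093.
Golden rule sets MPK = n+g+δ: 0.28·k^(0.28−1) = 0.093, so k_gold = (0.28/0.093)^(1/0.72) ≈ 4.6220.
y_gold = 4.6220^0.28 ≈ 1.5352.
c_gold = y_gold − (n+g+δ)·k_gold = 1.5352 − 0.093·4.6220 ≈ 1.1053.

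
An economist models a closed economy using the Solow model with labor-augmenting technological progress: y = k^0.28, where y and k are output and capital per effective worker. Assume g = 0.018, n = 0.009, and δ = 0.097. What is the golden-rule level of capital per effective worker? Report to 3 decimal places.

n + g + δ = 0.009 + 0.018 + 0.097 = 0.124.
At the golden rule the marginal product of capital equals n+g+δ: 0.28·k^(0.28−1) = 0.124. Solving, k_gold = (0.28/0.124)^(1/0.72) ≈ 3.0996.

k_gold ≈ 3.100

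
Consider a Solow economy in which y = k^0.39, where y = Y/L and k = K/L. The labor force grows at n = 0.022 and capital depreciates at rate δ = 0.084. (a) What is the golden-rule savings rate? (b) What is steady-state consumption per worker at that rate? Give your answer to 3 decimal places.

(a) s_gold = 0.390; (b) c_gold ≈ 1.403

Break-even investment rate: n + δ = 0.022 + 0.084 = 0.106.
For Cobb-Douglas, s_gold equals capital's share: s_gold = 0.39.
At the golden rule the marginal product of capital equals n+δ: 0.39·k^(0.39−1) = 0.106. Solving, k_gold = (0.39/0.106)^(1/0.61) ≈ 8.4620.
y_gold = 8.4620^0.39 ≈ 2.2999; c_gold = (1−0.39)·y_gold ≈ 1.4030.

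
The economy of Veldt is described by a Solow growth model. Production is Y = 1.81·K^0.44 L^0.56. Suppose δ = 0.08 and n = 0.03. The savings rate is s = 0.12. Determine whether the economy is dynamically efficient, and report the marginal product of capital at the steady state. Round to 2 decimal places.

The effective depreciation rate is n + δ = 0.03 + 0.08 = 0.11.
Steady-state k*: s·A·k^0.44 = 0.11·k gives k* = (0.12·1.81/0.11)^(1/0.56) ≈ 3.3699.
MPK = 0.44·1.81·3.3699^(-0.56) ≈ 0.4033.
MPK > n+δ = 0.11, so the economy is dynamically efficient (under-saving).

dynamically efficient; MPK ≈ 0.40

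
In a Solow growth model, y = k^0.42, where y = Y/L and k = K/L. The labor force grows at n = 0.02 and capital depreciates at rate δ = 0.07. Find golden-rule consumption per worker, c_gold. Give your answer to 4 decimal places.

c_gold ≈ 1.7696

The effective depreciation rate is n + δ = 0.02 + 0.07 = 0.09.
Golden rule sets MPK = n+δ: 0.42·k^(0.42−1) = 0.09, so k_gold = (0.42/0.09)^(1/0.58) ≈ 14.2384.
y_gold = 14.2384^0.42 ≈ 3.0511.
c_gold = y_gold − (n+δ)·k_gold = 3.0511 − 0.09·14.2384 ≈ 1.7696.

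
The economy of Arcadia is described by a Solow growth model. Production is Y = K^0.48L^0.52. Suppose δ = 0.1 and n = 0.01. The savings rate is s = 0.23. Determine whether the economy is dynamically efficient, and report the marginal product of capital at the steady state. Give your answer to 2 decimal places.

The effective depreciation rate is n + δ = 0.01 + 0.1 = 0.11.
Steady-state k*: s·k^0.48 = 0.11·k gives k* = (0.23/0.11)^(1/0.52) ≈ 4.1308.
MPK = 0.48·4.1308^(-0.52) ≈ 0.2296.
MPK > n+δ = 0.11, so the economy is dynamically efficient (under-saving).

dynamically efficient; MPK ≈ 0.23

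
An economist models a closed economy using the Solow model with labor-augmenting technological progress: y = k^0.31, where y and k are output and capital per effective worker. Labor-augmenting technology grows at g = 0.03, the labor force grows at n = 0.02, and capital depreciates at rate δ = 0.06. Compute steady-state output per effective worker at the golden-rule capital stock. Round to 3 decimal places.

The effective depreciation rate is n + g + δ = 0.02 + 0.03 + 0.06 = 0.11.
Maximizing c = f(k) − (n+g+δ)·k gives f'(k) = n+g+δ, i.e. 0.31·k^(0.31−1) = 0.11, so k_gold = (0.31/0.11)^(1/0.69) ≈ 4.4888.
Output: y_gold = k_gold^0.31 = 4.4888^0.31 ≈ 1.5928.

y_gold ≈ 1.593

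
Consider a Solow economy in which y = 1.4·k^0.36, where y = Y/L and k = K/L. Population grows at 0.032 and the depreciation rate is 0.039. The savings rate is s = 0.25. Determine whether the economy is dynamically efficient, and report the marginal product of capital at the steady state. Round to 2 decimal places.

Capital per worker breaks even when investment replaces (n + δ)·k; here n + δ = 0.071.
Steady-state k*: s·A·k^0.36 = 0.071·k gives k* = (0.25·1.4/0.071)^(1/0.64) ≈ 12.0925.
MPK = 0.36·1.4·12.0925^(-0.64) ≈ 0.1022.
MPK > n+δ = 0.071, so the economy is dynamically efficient (under-saving).

dynamically efficient; MPK ≈ 0.10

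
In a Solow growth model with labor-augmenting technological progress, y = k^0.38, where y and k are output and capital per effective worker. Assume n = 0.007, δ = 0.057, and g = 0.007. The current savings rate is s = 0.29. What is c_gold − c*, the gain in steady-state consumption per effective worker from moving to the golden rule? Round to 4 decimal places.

Δc ≈ 0.0514

The effective depreciation rate is n + g + δ = 0.007 + 0.007 + 0.057 = 0.071.
Current steady state (s = 0.29): k* = (0.29/0.071)^(1/0.62) ≈ 9.6763, y* = 9.6763^0.38 ≈ 2.3690, c* = (1−0.29)·2.3690 ≈ 1.6820.
Golden rule sets MPK = n+g+δ: 0.38·k^(0.38−1) = 0.071, so k_gold = (0.38/0.071)^(1/0.62) ≈ 14.9638.
y_gold = 14.9638^0.38 ≈ 2.7959, c_gold = y_gold − 0.071·k_gold ≈ 1.7334.
Gain: Δc = 1.7334 − 1.6820 ≈ 0.0514.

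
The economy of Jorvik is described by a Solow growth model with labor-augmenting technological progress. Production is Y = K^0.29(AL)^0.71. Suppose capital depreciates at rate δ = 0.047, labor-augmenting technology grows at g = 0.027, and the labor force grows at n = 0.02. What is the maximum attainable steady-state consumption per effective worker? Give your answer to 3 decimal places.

c_gold ≈ 1.125

n + g + δ = 0.02 + 0.027 + 0.047 = 0.094.
Setting f'(k) = n+g+δ gives 0.29·k^(0.29−1) = 0.094, hence k_gold = (0.29/0.094)^(1/0.71) ≈ 4.8878.
y_gold = 4.8878^0.29 ≈ 1.5843.
c_gold = y_gold − (n+g+δ)·k_gold = 1.5843 − 0.094·4.8878 ≈ 1.1249.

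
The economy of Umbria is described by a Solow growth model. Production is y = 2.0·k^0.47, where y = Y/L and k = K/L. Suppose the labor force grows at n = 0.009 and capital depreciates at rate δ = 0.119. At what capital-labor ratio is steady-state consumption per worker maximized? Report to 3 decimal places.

k_gold ≈ 43.034

Break-even investment rate: n + δ = 0.009 + 0.119 = 0.128.
At the golden rule the marginal product of capital equals n+δ: 0.47·2.0·k^(0.47−1) = 0.128. Solving, k_gold = (0.47·2.0/0.128)^(1/0.53) ≈ 43.0336.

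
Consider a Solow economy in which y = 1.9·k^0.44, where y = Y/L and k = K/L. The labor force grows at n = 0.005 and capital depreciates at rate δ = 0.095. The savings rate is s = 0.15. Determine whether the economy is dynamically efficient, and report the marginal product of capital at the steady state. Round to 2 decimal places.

The effective depreciation rate is n + δ = 0.005 + 0.095 = 0.1.
Steady-state k*: s·A·k^0.44 = 0.1·k gives k* = (0.15·1.9/0.1)^(1/0.56) ≈ 6.4897.
MPK = 0.44·1.9·6.4897^(-0.56) ≈ 0.2933.
MPK > n+δ = 0.1, so the economy is dynamically efficient (under-saving).

dynamically efficient; MPK ≈ 0.29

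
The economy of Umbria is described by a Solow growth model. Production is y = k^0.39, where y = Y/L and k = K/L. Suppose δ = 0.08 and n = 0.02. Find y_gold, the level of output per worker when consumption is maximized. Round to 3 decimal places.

y_gold ≈ 2.387

The effective depreciation rate is n + δ = 0.02 + 0.08 = 0.1.
At the golden rule the marginal product of capital equals n+δ: 0.39·k^(0.39−1) = 0.1. Solving, k_gold = (0.39/0.1)^(1/0.61) ≈ 9.3102.
Output: y_gold = k_gold^0.39 = 9.3102^0.39 ≈ 2.3872.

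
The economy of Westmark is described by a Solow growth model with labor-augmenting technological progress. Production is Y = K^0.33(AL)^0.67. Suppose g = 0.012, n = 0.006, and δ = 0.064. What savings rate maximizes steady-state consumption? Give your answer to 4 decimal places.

Capital per effective worker breaks even when investment replaces (n + g + δ)·k; here n + g + δ = 0.082.
At the golden rule MPK = n+g+δ, and in any Cobb-Douglas steady state s = (n+g+δ)·k/y = MPK·k/y = capital's share 0.33.

s_gold = 0.3300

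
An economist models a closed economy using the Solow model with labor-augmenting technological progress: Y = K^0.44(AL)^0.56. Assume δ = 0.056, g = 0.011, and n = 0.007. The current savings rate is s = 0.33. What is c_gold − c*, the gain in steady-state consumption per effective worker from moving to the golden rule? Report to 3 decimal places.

Δc ≈ 0.104

The effective depreciation rate is n + g + δ = 0.007 + 0.011 + 0.056 = 0.074.
Current steady state (s = 0.33): k* = (0.33/0.074)^(1/0.56) ≈ 14.4355, y* = 14.4355^0.44 ≈ 3.2371, c* = (1−0.33)·3.2371 ≈ 2.1688.
At the golden rule the marginal product of capital equals n+g+δ: 0.44·k^(0.44−1) = 0.074. Solving, k_gold = (0.44/0.074)^(1/0.56) ≈ 24.1289.
y_gold = 24.1289^0.44 ≈ 4.0580, c_gold = y_gold − 0.074·k_gold ≈ 2.2725.
Gain: Δc = 2.2725 − 2.1688 ≈ 0.1037.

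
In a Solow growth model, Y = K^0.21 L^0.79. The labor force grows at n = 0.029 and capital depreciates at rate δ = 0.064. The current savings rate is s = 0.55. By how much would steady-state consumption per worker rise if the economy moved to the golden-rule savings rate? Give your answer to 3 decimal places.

Break-even investment rate: n + δ = 0.029 + 0.064 = 0.093.
Current steady state (s = 0.55): k* = (0.55/0.093)^(1/0.79) ≈ 9.4856, y* = 9.4856^0.21 ≈ 1.6039, c* = (1−0.55)·1.6039 ≈ 0.7218.
Setting f'(k) = n+δ gives 0.21·k^(0.21−1) = 0.093, hence k_gold = (0.21/0.093)^(1/0.79) ≈ 2.8039.
y_gold = 2.8039^0.21 ≈ 1.2417, c_gold = y_gold − 0.093·k_gold ≈ 0.9810.
Gain: Δc = 0.9810 − 0.7218 ≈ 0.2592.

Δc ≈ 0.259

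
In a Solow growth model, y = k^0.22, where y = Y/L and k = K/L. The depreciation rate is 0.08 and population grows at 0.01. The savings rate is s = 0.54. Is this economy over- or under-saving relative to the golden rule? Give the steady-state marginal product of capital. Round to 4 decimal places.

over-saving; MPK ≈ 0.0367

Capital per worker breaks even when investment replaces (n + δ)·k; here n + δ = 0.09.
Steady-state k*: s·k^0.22 = 0.09·k gives k* = (0.54/0.09)^(1/0.78) ≈ 9.9456.
MPK = 0.22·9.9456^(-0.78) ≈ 0.0367.
MPK < n+δ = 0.09, so the economy is dynamically inefficient (over-saving).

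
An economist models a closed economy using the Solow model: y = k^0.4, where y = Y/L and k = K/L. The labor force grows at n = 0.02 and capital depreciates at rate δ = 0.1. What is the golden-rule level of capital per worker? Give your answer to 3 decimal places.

k_gold ≈ 7.438

n + δ = 0.02 + 0.1 = 0.12.
Golden rule sets MPK = n+δ: 0.4·k^(0.4−1) = 0.12, so k_gold = (0.4/0.12)^(1/0.6) ≈ 7.4381.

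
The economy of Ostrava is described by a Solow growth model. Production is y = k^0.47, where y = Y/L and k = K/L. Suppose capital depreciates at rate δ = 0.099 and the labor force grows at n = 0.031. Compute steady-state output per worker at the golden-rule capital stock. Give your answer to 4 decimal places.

Break-even investment rate: n + δ = 0.031 + 0.099 = 0.13.
Maximizing c = f(k) − (n+δ)·k gives f'(k) = n+δ, i.e. 0.47·k^(0.47−1) = 0.13, so k_gold = (0.47/0.13)^(1/0.53) ≈ 11.3011.
Output: y_gold = k_gold^0.47 = 11.3011^0.47 ≈ 3.1258.

y_gold ≈ 3.1258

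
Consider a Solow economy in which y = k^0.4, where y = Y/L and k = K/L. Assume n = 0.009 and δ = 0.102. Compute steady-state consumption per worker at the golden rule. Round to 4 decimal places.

Capital per worker breaks even when investment replaces (n + δ)·k; here n + δ = 0.111.
Setting f'(k) = n+δ gives 0.4·k^(0.4−1) = 0.111, hence k_gold = (0.4/0.111)^(1/0.6) ≈ 8.4702.
y_gold = 8.4702^0.4 ≈ 2.3505.
c_gold = y_gold − (n+δ)·k_gold = 2.3505 − 0.111·8.4702 ≈ 1.4103.

c_gold ≈ 1.4103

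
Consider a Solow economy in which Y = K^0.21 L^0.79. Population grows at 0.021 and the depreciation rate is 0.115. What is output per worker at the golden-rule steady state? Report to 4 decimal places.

y_gold ≈ 1.1224

The effective depreciation rate is n + δ = 0.021 + 0.115 = 0.136.
Golden rule sets MPK = n+δ: 0.21·k^(0.21−1) = 0.136, so k_gold = (0.21/0.136)^(1/0.79) ≈ 1.7331.
Output: y_gold = k_gold^0.21 = 1.7331^0.21 ≈ 1.1224.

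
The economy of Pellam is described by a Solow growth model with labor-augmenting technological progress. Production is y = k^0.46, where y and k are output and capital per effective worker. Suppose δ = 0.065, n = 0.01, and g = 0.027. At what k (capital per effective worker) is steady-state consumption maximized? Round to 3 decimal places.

Break-even investment rate: n + g + δ = 0.01 + 0.027 + 0.065 = 0.102.
Maximizing c = f(k) − (n+g+δ)·k gives f'(k) = n+g+δ, i.e. 0.46·k^(0.46−1) = 0.102, so k_gold = (0.46/0.102)^(1/0.54) ≈ 16.2706.

k_gold ≈ 16.271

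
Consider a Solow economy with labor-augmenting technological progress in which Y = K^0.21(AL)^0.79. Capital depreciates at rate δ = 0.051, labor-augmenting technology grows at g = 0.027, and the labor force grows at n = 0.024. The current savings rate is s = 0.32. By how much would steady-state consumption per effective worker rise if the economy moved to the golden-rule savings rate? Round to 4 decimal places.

Δc ≈ 0.0357

n + g + δ = 0.024 + 0.027 + 0.051 = 0.102.
Current steady state (s = 0.32): k* = (0.32/0.102)^(1/0.79) ≈ 4.2515, y* = 4.2515^0.21 ≈ 1.3552, c* = (1−0.32)·1.3552 ≈ 0.9215.
Setting f'(k) = n+g+δ gives 0.21·k^(0.21−1) = 0.102, hence k_gold = (0.21/0.102)^(1/0.79) ≈ 2.4945.
y_gold = 2.4945^0.21 ≈ 1.2116, c_gold = y_gold − 0.102·k_gold ≈ 0.9572.
Gain: Δc = 0.9572 − 0.9215 ≈ 0.0357.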